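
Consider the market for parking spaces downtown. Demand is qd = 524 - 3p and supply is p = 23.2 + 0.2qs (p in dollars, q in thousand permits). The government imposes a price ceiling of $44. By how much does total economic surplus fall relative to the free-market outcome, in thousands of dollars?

8640

Rearranging supply gives qs = 5p - 116. Setting quantity demanded equal to quantity supplied, 524 - 3p = 5p - 116, gives p* = 80 and q* = 284.
Because the ceiling (44) lies below the market-clearing price, it is binding.
At p = 44: qd = 524 - 3·44 = 392 and qs = 5·44 - 116 = 104.
Quantity traded falls to 104. At q = 104 the demand price is (524 - 104)/3 = 140 and the supply price is (116 + 104)/5 = 44.
Deadweight loss = ½ · (140 - 44) · (284 - 104) = ½ · 96 · 180 = 8640.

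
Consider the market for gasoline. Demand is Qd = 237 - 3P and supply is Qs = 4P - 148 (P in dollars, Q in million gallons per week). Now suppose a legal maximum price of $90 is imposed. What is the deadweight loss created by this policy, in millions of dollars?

0

In a free market, 237 - 3P = 4P - 148 gives the equilibrium P* = 55, Q* = 72.
The ceiling of 90 is above the equilibrium price 55, so it is not binding; the market clears at P* = 55, Q* = 72.
Since the control does not bind, no trades are prevented and deadweight loss is zero.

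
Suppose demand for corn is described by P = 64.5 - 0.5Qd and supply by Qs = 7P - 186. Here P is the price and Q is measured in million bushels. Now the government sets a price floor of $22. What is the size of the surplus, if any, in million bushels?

0

Rearranging demand gives Qd = 129 - 2P. In a free market, 129 - 2P = 7P - 186 gives the equilibrium P* = 35, Q* = 59.
Since 22 is below P* = 35, the floor does not bind and the free-market outcome prevails.
Since the control does not bind, there is no surplus.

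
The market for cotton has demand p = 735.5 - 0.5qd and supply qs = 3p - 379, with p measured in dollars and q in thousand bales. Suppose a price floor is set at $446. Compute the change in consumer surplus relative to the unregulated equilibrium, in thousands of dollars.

Rearranging demand gives qd = 1471 - 2p. Setting quantity demanded equal to quantity supplied, 1471 - 2p = 3p - 379, gives p* = 370 and q* = 731.
Since 446 > 370, the floor is binding.
At p = 446: qd = 1471 - 2·446 = 579 and qs = 3·446 - 379 = 959.
Consumer surplus without the control is ½ · (735.5 - 370) · 731 = 133590.25.
With the floor, consumers buy 579 units at 446, so CS = ½ · (735.5 - 446) · 579 = 83810.25.
Change in consumer surplus = 83810.25 - 133590.25 = -49780.

-49780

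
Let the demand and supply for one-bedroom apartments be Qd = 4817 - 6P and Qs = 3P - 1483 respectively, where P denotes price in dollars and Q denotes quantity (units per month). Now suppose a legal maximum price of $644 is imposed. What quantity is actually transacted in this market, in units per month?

Without the control the market clears where 4817 - 6P = 3P - 1483, i.e. P* = 700 and Q* = 617.
The ceiling of 644 is below the equilibrium price 700, so it binds.
At P = 644: Qd = 4817 - 6·644 = 953 and Qs = 3·644 - 1483 = 449.
The quantity actually transacted is the short side, supply: 449.

449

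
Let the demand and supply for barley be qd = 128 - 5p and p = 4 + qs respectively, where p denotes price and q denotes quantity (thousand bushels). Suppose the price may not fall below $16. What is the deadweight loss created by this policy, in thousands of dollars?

0

Rearranging supply gives qs = p - 4. Equilibrium: 128 - 5p = p - 4, so 132 = 6p and p* = 22, q* = 18.
Since 16 is below p* = 22, the floor does not bind and the free-market outcome prevails.
Since the control does not bind, no trades are prevented and deadweight loss is zero.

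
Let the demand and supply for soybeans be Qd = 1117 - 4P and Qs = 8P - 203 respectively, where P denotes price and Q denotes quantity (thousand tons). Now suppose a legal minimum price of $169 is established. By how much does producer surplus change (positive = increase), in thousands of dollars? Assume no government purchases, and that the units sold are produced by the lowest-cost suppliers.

Equilibrium: 1117 - 4P = 8P - 203, so 1320 = 12P and P* = 110, Q* = 677.
Since 169 > 110, the floor is binding.
At P = 169: Qd = 1117 - 4·169 = 441 and Qs = 8·169 - 203 = 1149.
Producer surplus without the control is ½ · (110 - 25.375) · 677 = 28645.5625.
With the floor, 441 units are sold at 169. The supply price at Q = 441 is 80.5, so PS = ½ · [(169 - 25.375) + (169 - 80.5)] · 441 = 51183.5625.
Change in producer surplus = 51183.5625 - 28645.5625 = 22538.

22538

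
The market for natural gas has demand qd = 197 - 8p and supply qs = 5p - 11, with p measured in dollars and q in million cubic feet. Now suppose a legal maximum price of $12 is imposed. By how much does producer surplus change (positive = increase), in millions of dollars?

Equilibrium: 197 - 8p = 5p - 11, so 208 = 13p and p* = 16, q* = 69.
Since 12 < 16, the ceiling is binding.
At p = 12: qd = 197 - 8·12 = 101 and qs = 5·12 - 11 = 49.
Producer surplus without the control is ½ · (16 - 2.2) · 69 = 476.1.
With the ceiling, producers sell 49 units at 12, so PS = ½ · (12 - 2.2) · 49 = 240.1.
Change in producer surplus = 240.1 - 476.1 = -236.

-236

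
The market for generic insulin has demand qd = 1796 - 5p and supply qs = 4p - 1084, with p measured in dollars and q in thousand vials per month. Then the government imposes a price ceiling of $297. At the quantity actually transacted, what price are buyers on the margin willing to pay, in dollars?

338.4

In a free market, 1796 - 5p = 4p - 1084 gives the equilibrium p* = 320, q* = 196.
Because the ceiling (297) lies below the market-clearing price, it is binding.
At p = 297: qd = 1796 - 5·297 = 311 and qs = 4·297 - 1084 = 104.
Only 104 units reach the market. On the demand curve, the marginal buyer's willingness to pay at q = 104 is (1796 - 104)/5 = 338.4.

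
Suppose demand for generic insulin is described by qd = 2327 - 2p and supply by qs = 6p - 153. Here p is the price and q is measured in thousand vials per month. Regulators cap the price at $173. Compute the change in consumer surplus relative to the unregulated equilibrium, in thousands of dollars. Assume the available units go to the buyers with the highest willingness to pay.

Setting quantity demanded equal to quantity supplied, 2327 - 2p = 6p - 153, gives p* = 310 and q* = 1707.
The ceiling of 173 is below the equilibrium price 310, so it binds.
At p = 173: qd = 2327 - 2·173 = 1981 and qs = 6·173 - 153 = 885.
Consumer surplus without the control is ½ · (1163.5 - 310) · 1707 = 728462.25.
With the ceiling, 885 units are sold at 173 (assume they go to the highest-value buyers). The demand price at q = 885 is 721, so CS = ½ · [(1163.5 - 173) + (721 - 173)] · 885 = 680786.25.
Change in consumer surplus = 680786.25 - 728462.25 = -47676.

-47676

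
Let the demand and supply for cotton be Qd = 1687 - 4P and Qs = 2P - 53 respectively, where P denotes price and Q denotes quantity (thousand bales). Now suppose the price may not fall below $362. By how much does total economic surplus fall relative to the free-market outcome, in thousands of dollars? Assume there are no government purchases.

Without the control the market clears where 1687 - 4P = 2P - 53, i.e. P* = 290 and Q* = 527.
Because the floor (362) lies above the market-clearing price, it is binding.
At P = 362: Qd = 1687 - 4·362 = 239 and Qs = 2·362 - 53 = 671.
Quantity traded falls to 239. At Q = 239 the demand price is (1687 - 239)/4 = 362 and the supply price is (53 + 239)/2 = 146.
Deadweight loss = ½ · (362 - 146) · (527 - 239) = ½ · 216 · 288 = 31104.

31104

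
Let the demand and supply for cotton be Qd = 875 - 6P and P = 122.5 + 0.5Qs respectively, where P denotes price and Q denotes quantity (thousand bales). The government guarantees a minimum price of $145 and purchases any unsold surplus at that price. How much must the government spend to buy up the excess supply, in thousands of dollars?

Rearranging supply gives Qs = 2P - 245. In a free market, 875 - 6P = 2P - 245 gives the equilibrium P* = 140, Q* = 35.
Because the floor (145) lies above the market-clearing price, it is binding.
At P = 145: Qd = 875 - 6·145 = 5 and Qs = 2·145 - 245 = 45.
Surplus = Qs - Qd = 40.
Government expenditure = surplus × support price = 40 × 145 = 5800.

5800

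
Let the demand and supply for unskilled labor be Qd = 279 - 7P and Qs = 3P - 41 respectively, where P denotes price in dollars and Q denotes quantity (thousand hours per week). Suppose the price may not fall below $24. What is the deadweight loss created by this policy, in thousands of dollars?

0

Without the control the market clears where 279 - 7P = 3P - 41, i.e. P* = 32 and Q* = 55.
Since 24 is below P* = 32, the floor does not bind and the free-market outcome prevails.
Since the control does not bind, no trades are prevented and deadweight loss is zero.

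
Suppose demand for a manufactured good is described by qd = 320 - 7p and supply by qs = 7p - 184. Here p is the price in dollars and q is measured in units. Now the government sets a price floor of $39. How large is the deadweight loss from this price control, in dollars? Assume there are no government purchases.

Without the control the market clears where 320 - 7p = 7p - 184, i.e. p* = 36 and q* = 68.
Because the floor (39) lies above the market-clearing price, it is binding.
At p = 39: qd = 320 - 7·39 = 47 and qs = 7·39 - 184 = 89.
Quantity traded falls to 47. At q = 47 the demand price is (320 - 47)/7 = 39 and the supply price is (184 + 47)/7 = 33.
Deadweight loss = ½ · (39 - 33) · (68 - 47) = ½ · 6 · 21 = 63.

63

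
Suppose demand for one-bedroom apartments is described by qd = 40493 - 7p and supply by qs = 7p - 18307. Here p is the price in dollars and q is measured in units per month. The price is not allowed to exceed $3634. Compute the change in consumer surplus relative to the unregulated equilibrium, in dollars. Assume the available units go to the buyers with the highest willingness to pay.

In a free market, 40493 - 7p = 7p - 18307 gives the equilibrium p* = 4200, q* = 11093.
Because the ceiling (3634) lies below the market-clearing price, it is binding.
At p = 3634: qd = 40493 - 7·3634 = 15055 and qs = 7·3634 - 18307 = 7131.
Consumer surplus without the control is ½ · (40493/7 - 4200) · 11093 = 123054649/14.
With the ceiling, 7131 units are sold at 3634 (assume they go to the highest-value buyers). The demand price at q = 7131 is 4766, so CS = ½ · [(40493/7 - 3634) + (4766 - 3634)] · 7131 = 163863249/14.
Change in consumer surplus = 163863249/14 - 123054649/14 = 2914900.

2914900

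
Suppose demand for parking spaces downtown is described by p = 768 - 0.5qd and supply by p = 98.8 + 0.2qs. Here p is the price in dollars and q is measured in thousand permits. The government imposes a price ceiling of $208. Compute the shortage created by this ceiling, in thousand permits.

Rearranging demand gives qd = 1536 - 2p; rearranging supply gives qs = 5p - 494. Without the control the market clears where 1536 - 2p = 5p - 494, i.e. p* = 290 and q* = 956.
Because the ceiling (208) lies below the market-clearing price, it is binding.
At p = 208: qd = 1536 - 2·208 = 1120 and qs = 5·208 - 494 = 546.
Shortage = qd - qs = 1120 - 546 = 574.

574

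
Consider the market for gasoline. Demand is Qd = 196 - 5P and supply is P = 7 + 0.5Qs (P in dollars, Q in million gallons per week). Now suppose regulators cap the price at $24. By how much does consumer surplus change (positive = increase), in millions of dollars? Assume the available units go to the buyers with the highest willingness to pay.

189.6

Rearranging supply gives Qs = 2P - 14. Equilibrium: 196 - 5P = 2P - 14, so 210 = 7P and P* = 30, Q* = 46.
The ceiling of 24 is below the equilibrium price 30, so it binds.
At P = 24: Qd = 196 - 5·24 = 76 and Qs = 2·24 - 14 = 34.
Consumer surplus without the control is ½ · (39.2 - 30) · 46 = 211.6.
With the ceiling, 34 units are sold at 24 (assume they go to the highest-value buyers). The demand price at Q = 34 is 32.4, so CS = ½ · [(39.2 - 24) + (32.4 - 24)] · 34 = 401.2.
Change in consumer surplus = 401.2 - 211.6 = 189.6.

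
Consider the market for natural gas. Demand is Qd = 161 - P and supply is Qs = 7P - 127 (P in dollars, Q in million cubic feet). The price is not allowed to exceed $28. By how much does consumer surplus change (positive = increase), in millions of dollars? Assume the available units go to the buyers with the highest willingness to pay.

-1016

Setting quantity demanded equal to quantity supplied, 161 - P = 7P - 127, gives P* = 36 and Q* = 125.
Since 28 < 36, the ceiling is binding.
At P = 28: Qd = 161 - 28 = 133 and Qs = 7·28 - 127 = 69.
Consumer surplus without the control is ½ · (161 - 36) · 125 = 7812.5.
With the ceiling, 69 units are sold at 28 (assume they go to the highest-value buyers). The demand price at Q = 69 is 92, so CS = ½ · [(161 - 28) + (92 - 28)] · 69 = 6796.5.
Change in consumer surplus = 6796.5 - 7812.5 = -1016.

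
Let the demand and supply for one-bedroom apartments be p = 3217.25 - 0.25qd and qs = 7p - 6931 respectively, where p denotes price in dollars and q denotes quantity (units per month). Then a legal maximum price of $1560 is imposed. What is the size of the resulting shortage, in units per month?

2640

Rearranging demand gives qd = 12869 - 4p. Without the control the market clears where 12869 - 4p = 7p - 6931, i.e. p* = 1800 and q* = 5669.
Since 1560 < 1800, the ceiling is binding.
At p = 1560: qd = 12869 - 4·1560 = 6629 and qs = 7·1560 - 6931 = 3989.
Shortage = qd - qs = 6629 - 3989 = 2640.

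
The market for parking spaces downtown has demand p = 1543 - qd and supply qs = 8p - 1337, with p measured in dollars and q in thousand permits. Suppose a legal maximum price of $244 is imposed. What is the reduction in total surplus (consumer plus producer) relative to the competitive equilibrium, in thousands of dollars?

207936

Rearranging demand gives qd = 1543 - p. Without the control the market clears where 1543 - p = 8p - 1337, i.e. p* = 320 and q* = 1223.
Because the ceiling (244) lies below the market-clearing price, it is binding.
At p = 244: qd = 1543 - 244 = 1299 and qs = 8·244 - 1337 = 615.
Quantity traded falls to 615. At q = 615 the demand price is 1543 - 615 = 928 and the supply price is (1337 + 615)/8 = 244.
Deadweight loss = ½ · (928 - 244) · (1223 - 615) = ½ · 684 · 608 = 207936.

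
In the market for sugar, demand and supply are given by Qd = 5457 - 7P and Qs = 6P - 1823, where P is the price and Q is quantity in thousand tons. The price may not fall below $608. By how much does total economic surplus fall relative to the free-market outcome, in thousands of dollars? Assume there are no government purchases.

17472

Equilibrium: 5457 - 7P = 6P - 1823, so 7280 = 13P and P* = 560, Q* = 1537.
Because the floor (608) lies above the market-clearing price, it is binding.
At P = 608: Qd = 5457 - 7·608 = 1201 and Qs = 6·608 - 1823 = 1825.
Quantity traded falls to 1201. At Q = 1201 the demand price is (5457 - 1201)/7 = 608 and the supply price is (1823 + 1201)/6 = 504.
Deadweight loss = ½ · (608 - 504) · (1537 - 1201) = ½ · 104 · 336 = 17472.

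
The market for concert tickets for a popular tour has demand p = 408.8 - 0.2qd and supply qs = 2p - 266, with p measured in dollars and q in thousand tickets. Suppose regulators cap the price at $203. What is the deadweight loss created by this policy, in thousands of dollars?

Rearranging demand gives qd = 2044 - 5p. In a free market, 2044 - 5p = 2p - 266 gives the equilibrium p* = 330, q* = 394.
Since 203 < 330, the ceiling is binding.
At p = 203: qd = 2044 - 5·203 = 1029 and qs = 2·203 - 266 = 140.
Quantity traded falls to 140. At q = 140 the demand price is (2044 - 140)/5 = 380.8 and the supply price is (266 + 140)/2 = 203.
Deadweight loss = ½ · (380.8 - 203) · (394 - 140) = ½ · 177.8 · 254 = 22580.6.

22580.6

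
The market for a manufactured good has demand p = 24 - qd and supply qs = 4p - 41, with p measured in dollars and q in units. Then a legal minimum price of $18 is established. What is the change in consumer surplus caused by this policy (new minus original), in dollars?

Rearranging demand gives qd = 24 - p. Without the control the market clears where 24 - p = 4p - 41, i.e. p* = 13 and q* = 11.
The floor of 18 is above the equilibrium price 13, so it binds.
At p = 18: qd = 24 - 18 = 6 and qs = 4·18 - 41 = 31.
Consumer surplus without the control is ½ · (24 - 13) · 11 = 60.5.
With the floor, consumers buy 6 units at 18, so CS = ½ · (24 - 18) · 6 = 18.
Change in consumer surplus = 18 - 60.5 = -42.5.

-42.5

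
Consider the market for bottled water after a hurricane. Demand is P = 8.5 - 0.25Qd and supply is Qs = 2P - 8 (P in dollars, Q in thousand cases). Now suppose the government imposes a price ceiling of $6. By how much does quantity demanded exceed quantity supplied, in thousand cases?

6

Rearranging demand gives Qd = 34 - 4P. Equilibrium: 34 - 4P = 2P - 8, so 42 = 6P and P* = 7, Q* = 6.
Since 6 < 7, the ceiling is binding.
At P = 6: Qd = 34 - 4·6 = 10 and Qs = 2·6 - 8 = 4.
Shortage = Qd - Qs = 10 - 4 = 6.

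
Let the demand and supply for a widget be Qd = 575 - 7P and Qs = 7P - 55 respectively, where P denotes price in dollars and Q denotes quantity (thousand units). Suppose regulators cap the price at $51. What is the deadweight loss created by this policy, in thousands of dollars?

In a free market, 575 - 7P = 7P - 55 gives the equilibrium P* = 45, Q* = 260.
Since 51 is above P* = 45, the ceiling does not bind and the free-market outcome prevails.
Since the control does not bind, no trades are prevented and deadweight loss is zero.

0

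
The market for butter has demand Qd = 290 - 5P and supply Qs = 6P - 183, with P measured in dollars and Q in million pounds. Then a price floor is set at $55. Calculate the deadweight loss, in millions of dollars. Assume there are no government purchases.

660

Setting quantity demanded equal to quantity supplied, 290 - 5P = 6P - 183, gives P* = 43 and Q* = 75.
The floor of 55 is above the equilibrium price 43, so it binds.
At P = 55: Qd = 290 - 5·55 = 15 and Qs = 6·55 - 183 = 147.
Quantity traded falls to 15. At Q = 15 the demand price is (290 - 15)/5 = 55 and the supply price is (183 + 15)/6 = 33.
Deadweight loss = ½ · (55 - 33) · (75 - 15) = ½ · 22 · 60 = 660.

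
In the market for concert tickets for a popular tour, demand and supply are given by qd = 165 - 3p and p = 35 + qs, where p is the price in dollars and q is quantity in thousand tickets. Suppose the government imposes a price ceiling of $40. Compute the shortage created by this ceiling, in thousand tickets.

40

Rearranging supply gives qs = p - 35. Without the control the market clears where 165 - 3p = p - 35, i.e. p* = 50 and q* = 15.
The ceiling of 40 is below the equilibrium price 50, so it binds.
At p = 40: qd = 165 - 3·40 = 45 and qs = 40 - 35 = 5.
Shortage = qd - qs = 45 - 5 = 40.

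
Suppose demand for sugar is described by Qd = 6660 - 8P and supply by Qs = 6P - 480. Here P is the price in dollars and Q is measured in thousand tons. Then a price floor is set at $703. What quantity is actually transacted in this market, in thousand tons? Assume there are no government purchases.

Without the control the market clears where 6660 - 8P = 6P - 480, i.e. P* = 510 and Q* = 2580.
Because the floor (703) lies above the market-clearing price, it is binding.
At P = 703: Qd = 6660 - 8·703 = 1036 and Qs = 6·703 - 480 = 3738.
The quantity actually transacted is the short side, demand: 1036.

1036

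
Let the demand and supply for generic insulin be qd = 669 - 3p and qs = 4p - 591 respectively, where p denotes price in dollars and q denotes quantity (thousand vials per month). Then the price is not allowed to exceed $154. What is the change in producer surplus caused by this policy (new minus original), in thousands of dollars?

Setting quantity demanded equal to quantity supplied, 669 - 3p = 4p - 591, gives p* = 180 and q* = 129.
Because the ceiling (154) lies below the market-clearing price, it is binding.
At p = 154: qd = 669 - 3·154 = 207 and qs = 4·154 - 591 = 25.
Producer surplus without the control is ½ · (180 - 147.75) · 129 = 2080.125.
With the ceiling, producers sell 25 units at 154, so PS = ½ · (154 - 147.75) · 25 = 78.125.
Change in producer surplus = 78.125 - 2080.125 = -2002.

-2002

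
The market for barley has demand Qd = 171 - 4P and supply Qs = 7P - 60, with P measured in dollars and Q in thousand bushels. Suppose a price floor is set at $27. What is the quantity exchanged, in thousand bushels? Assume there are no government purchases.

Without the control the market clears where 171 - 4P = 7P - 60, i.e. P* = 21 and Q* = 87.
Since 27 > 21, the floor is binding.
At P = 27: Qd = 171 - 4·27 = 63 and Qs = 7·27 - 60 = 129.
The quantity actually transacted is the short side, demand: 63.

63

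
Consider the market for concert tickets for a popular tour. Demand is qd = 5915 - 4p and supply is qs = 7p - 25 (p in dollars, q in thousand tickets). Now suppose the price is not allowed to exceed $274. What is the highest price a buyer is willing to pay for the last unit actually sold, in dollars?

Without the control the market clears where 5915 - 4p = 7p - 25, i.e. p* = 540 and q* = 3755.
Because the ceiling (274) lies below the market-clearing price, it is binding.
At p = 274: qd = 5915 - 4·274 = 4819 and qs = 7·274 - 25 = 1893.
Only 1893 units reach the market. On the demand curve, the marginal buyer's willingness to pay at q = 1893 is (5915 - 1893)/4 = 1005.5.

1005.5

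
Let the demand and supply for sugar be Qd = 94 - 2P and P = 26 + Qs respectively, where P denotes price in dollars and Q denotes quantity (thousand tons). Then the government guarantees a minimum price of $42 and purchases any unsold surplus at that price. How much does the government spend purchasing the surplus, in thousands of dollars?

Rearranging supply gives Qs = P - 26. Equilibrium: 94 - 2P = P - 26, so 120 = 3P and P* = 40, Q* = 14.
The floor of 42 is above the equilibrium price 40, so it binds.
At P = 42: Qd = 94 - 2·42 = 10 and Qs = 42 - 26 = 16.
Surplus = Qs - Qd = 6.
Government expenditure = surplus × support price = 6 × 42 = 252.

252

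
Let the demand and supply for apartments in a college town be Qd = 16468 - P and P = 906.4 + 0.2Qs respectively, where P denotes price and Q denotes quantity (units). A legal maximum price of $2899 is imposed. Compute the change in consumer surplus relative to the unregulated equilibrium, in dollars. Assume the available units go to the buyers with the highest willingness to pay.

1472750.5

Rearranging supply gives Qs = 5P - 4532. Without the control the market clears where 16468 - P = 5P - 4532, i.e. P* = 3500 and Q* = 12968.
Because the ceiling (2899) lies below the market-clearing price, it is binding.
At P = 2899: Qd = 16468 - 2899 = 13569 and Qs = 5·2899 - 4532 = 9963.
Consumer surplus without the control is ½ · (16468 - 3500) · 12968 = 84084512.
With the ceiling, 9963 units are sold at 2899 (assume they go to the highest-value buyers). The demand price at Q = 9963 is 6505, so CS = ½ · [(16468 - 2899) + (6505 - 2899)] · 9963 = 85557262.5.
Change in consumer surplus = 85557262.5 - 84084512 = 1472750.5.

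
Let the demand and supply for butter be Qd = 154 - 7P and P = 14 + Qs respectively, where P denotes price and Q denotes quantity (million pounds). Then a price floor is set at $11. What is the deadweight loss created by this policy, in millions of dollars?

0

Rearranging supply gives Qs = P - 14. In a free market, 154 - 7P = P - 14 gives the equilibrium P* = 21, Q* = 7.
Since 11 is below P* = 21, the floor does not bind and the free-market outcome prevails.
Since the control does not bind, no trades are prevented and deadweight loss is zero.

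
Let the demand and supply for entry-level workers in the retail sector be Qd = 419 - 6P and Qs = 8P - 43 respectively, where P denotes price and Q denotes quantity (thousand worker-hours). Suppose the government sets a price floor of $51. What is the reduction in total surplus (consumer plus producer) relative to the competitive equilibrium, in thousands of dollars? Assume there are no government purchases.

Equilibrium: 419 - 6P = 8P - 43, so 462 = 14P and P* = 33, Q* = 221.
The floor of 51 is above the equilibrium price 33, so it binds.
At P = 51: Qd = 419 - 6·51 = 113 and Qs = 8·51 - 43 = 365.
Quantity traded falls to 113. At Q = 113 the demand price is (419 - 113)/6 = 51 and the supply price is (43 + 113)/8 = 19.5.
Deadweight loss = ½ · (51 - 19.5) · (221 - 113) = ½ · 31.5 · 108 = 1701.

1701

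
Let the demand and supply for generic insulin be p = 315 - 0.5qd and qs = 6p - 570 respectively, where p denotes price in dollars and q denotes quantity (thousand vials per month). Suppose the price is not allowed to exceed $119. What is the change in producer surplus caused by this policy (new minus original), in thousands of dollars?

-7347

Rearranging demand gives qd = 630 - 2p. Without the control the market clears where 630 - 2p = 6p - 570, i.e. p* = 150 and q* = 330.
The ceiling of 119 is below the equilibrium price 150, so it binds.
At p = 119: qd = 630 - 2·119 = 392 and qs = 6·119 - 570 = 144.
Producer surplus without the control is ½ · (150 - 95) · 330 = 9075.
With the ceiling, producers sell 144 units at 119, so PS = ½ · (119 - 95) · 144 = 1728.
Change in producer surplus = 1728 - 9075 = -7347.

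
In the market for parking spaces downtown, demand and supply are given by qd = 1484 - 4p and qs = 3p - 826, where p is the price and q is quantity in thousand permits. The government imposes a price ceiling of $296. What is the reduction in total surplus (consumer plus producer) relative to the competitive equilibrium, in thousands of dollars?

3034.5

Setting quantity demanded equal to quantity supplied, 1484 - 4p = 3p - 826, gives p* = 330 and q* = 164.
Because the ceiling (296) lies below the market-clearing price, it is binding.
At p = 296: qd = 1484 - 4·296 = 300 and qs = 3·296 - 826 = 62.
Quantity traded falls to 62. At q = 62 the demand price is (1484 - 62)/4 = 355.5 and the supply price is (826 + 62)/3 = 296.
Deadweight loss = ½ · (355.5 - 296) · (164 - 62) = ½ · 59.5 · 102 = 3034.5.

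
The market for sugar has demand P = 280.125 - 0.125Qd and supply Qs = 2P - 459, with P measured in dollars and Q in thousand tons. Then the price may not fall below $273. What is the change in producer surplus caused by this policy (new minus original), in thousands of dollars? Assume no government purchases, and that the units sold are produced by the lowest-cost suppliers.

27

Rearranging demand gives Qd = 2241 - 8P. In a free market, 2241 - 8P = 2P - 459 gives the equilibrium P* = 270, Q* = 81.
The floor of 273 is above the equilibrium price 270, so it binds.
At P = 273: Qd = 2241 - 8·273 = 57 and Qs = 2·273 - 459 = 87.
Producer surplus without the control is ½ · (270 - 229.5) · 81 = 1640.25.
With the floor, 57 units are sold at 273. The supply price at Q = 57 is 258, so PS = ½ · [(273 - 229.5) + (273 - 258)] · 57 = 1667.25.
Change in producer surplus = 1667.25 - 1640.25 = 27.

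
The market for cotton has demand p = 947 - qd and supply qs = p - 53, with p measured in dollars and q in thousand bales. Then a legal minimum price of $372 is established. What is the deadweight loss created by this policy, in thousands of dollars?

Rearranging demand gives qd = 947 - p. Equilibrium: 947 - p = p - 53, so 1000 = 2p and p* = 500, q* = 447.
Since 372 is below p* = 500, the floor does not bind and the free-market outcome prevails.
Since the control does not bind, no trades are prevented and deadweight loss is zero.

0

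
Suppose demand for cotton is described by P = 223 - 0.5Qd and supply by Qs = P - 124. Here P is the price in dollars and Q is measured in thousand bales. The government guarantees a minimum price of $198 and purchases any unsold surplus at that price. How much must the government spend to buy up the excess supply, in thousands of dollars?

Rearranging demand gives Qd = 446 - 2P. Equilibrium: 446 - 2P = P - 124, so 570 = 3P and P* = 190, Q* = 66.
Because the floor (198) lies above the market-clearing price, it is binding.
At P = 198: Qd = 446 - 2·198 = 50 and Qs = 198 - 124 = 74.
Surplus = Qs - Qd = 24.
Government expenditure = surplus × support price = 24 × 198 = 4752.

4752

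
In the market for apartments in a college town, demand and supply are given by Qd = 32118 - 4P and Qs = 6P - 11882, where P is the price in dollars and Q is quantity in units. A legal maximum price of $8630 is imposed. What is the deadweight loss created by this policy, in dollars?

Equilibrium: 32118 - 4P = 6P - 11882, so 44000 = 10P and P* = 4400, Q* = 14518.
Since 8630 is above P* = 4400, the ceiling does not bind and the free-market outcome prevails.
Since the control does not bind, no trades are prevented and deadweight loss is zero.

0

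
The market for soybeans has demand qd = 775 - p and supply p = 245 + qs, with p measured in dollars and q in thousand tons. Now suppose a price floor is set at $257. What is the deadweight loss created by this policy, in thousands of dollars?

Rearranging supply gives qs = p - 245. Without the control the market clears where 775 - p = p - 245, i.e. p* = 510 and q* = 265.
The floor of 257 is below the equilibrium price 510, so it is not binding; the market clears at p* = 510, q* = 265.
Since the control does not bind, no trades are prevented and deadweight loss is zero.

0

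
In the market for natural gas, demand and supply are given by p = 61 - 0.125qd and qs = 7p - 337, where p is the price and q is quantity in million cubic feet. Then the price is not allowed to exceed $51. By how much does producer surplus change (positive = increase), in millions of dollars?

Rearranging demand gives qd = 488 - 8p. Setting quantity demanded equal to quantity supplied, 488 - 8p = 7p - 337, gives p* = 55 and q* = 48.
The ceiling of 51 is below the equilibrium price 55, so it binds.
At p = 51: qd = 488 - 8·51 = 80 and qs = 7·51 - 337 = 20.
Producer surplus without the control is ½ · (55 - 337/7) · 48 = 1152/7.
With the ceiling, producers sell 20 units at 51, so PS = ½ · (51 - 337/7) · 20 = 200/7.
Change in producer surplus = 200/7 - 1152/7 = -136.

-136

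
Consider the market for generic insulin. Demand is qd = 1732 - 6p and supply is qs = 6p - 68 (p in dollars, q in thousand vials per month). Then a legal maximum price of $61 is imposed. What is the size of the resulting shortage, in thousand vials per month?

In a free market, 1732 - 6p = 6p - 68 gives the equilibrium p* = 150, q* = 832.
The ceiling of 61 is below the equilibrium price 150, so it binds.
At p = 61: qd = 1732 - 6·61 = 1366 and qs = 6·61 - 68 = 298.
Shortage = qd - qs = 1366 - 298 = 1068.

1068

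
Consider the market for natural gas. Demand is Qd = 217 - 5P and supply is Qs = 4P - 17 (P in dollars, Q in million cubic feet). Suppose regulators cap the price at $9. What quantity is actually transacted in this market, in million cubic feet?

Equilibrium: 217 - 5P = 4P - 17, so 234 = 9P and P* = 26, Q* = 87.
The ceiling of 9 is below the equilibrium price 26, so it binds.
At P = 9: Qd = 217 - 5·9 = 172 and Qs = 4·9 - 17 = 19.
The quantity actually transacted is the short side, supply: 19.

19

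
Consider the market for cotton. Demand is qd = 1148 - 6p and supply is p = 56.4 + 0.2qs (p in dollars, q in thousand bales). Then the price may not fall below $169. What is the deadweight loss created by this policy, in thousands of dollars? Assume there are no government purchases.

10038.6

Rearranging supply gives qs = 5p - 282. Setting quantity demanded equal to quantity supplied, 1148 - 6p = 5p - 282, gives p* = 130 and q* = 368.
Since 169 > 130, the floor is binding.
At p = 169: qd = 1148 - 6·169 = 134 and qs = 5·169 - 282 = 563.
Quantity traded falls to 134. At q = 134 the demand price is (1148 - 134)/6 = 169 and the supply price is (282 + 134)/5 = 83.2.
Deadweight loss = ½ · (169 - 83.2) · (368 - 134) = ½ · 85.8 · 234 = 10038.6.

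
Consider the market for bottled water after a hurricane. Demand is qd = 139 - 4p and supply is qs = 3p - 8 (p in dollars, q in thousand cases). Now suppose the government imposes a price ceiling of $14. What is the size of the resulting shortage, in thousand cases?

49

Without the control the market clears where 139 - 4p = 3p - 8, i.e. p* = 21 and q* = 55.
The ceiling of 14 is below the equilibrium price 21, so it binds.
At p = 14: qd = 139 - 4·14 = 83 and qs = 3·14 - 8 = 34.
Shortage = qd - qs = 83 - 34 = 49.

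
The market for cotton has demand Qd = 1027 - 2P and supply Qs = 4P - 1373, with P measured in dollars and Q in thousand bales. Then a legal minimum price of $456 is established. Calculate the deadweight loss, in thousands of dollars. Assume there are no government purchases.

4704

Without the control the market clears where 1027 - 2P = 4P - 1373, i.e. P* = 400 and Q* = 227.
Since 456 > 400, the floor is binding.
At P = 456: Qd = 1027 - 2·456 = 115 and Qs = 4·456 - 1373 = 451.
Quantity traded falls to 115. At Q = 115 the demand price is (1027 - 115)/2 = 456 and the supply price is (1373 + 115)/4 = 372.
Deadweight loss = ½ · (456 - 372) · (227 - 115) = ½ · 84 · 112 = 4704.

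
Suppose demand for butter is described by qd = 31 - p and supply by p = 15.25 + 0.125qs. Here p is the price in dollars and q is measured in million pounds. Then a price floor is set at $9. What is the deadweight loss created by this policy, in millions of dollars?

0

Rearranging supply gives qs = 8p - 122. Setting quantity demanded equal to quantity supplied, 31 - p = 8p - 122, gives p* = 17 and q* = 14.
Since 9 is below p* = 17, the floor does not bind and the free-market outcome prevails.
Since the control does not bind, no trades are prevented and deadweight loss is zero.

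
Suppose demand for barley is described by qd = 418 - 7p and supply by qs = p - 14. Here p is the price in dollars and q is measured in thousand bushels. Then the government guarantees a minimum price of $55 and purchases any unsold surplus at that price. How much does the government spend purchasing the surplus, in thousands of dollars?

Without the control the market clears where 418 - 7p = p - 14, i.e. p* = 54 and q* = 40.
Since 55 > 54, the floor is binding.
At p = 55: qd = 418 - 7·55 = 33 and qs = 55 - 14 = 41.
Surplus = qs - qd = 8.
Government expenditure = surplus × support price = 8 × 55 = 440.

440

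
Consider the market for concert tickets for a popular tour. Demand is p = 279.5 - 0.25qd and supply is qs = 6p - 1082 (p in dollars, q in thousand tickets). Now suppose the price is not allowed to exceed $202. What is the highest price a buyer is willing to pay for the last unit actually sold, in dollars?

247

Rearranging demand gives qd = 1118 - 4p. Without the control the market clears where 1118 - 4p = 6p - 1082, i.e. p* = 220 and q* = 238.
Since 202 < 220, the ceiling is binding.
At p = 202: qd = 1118 - 4·202 = 310 and qs = 6·202 - 1082 = 130.
Only 130 units reach the market. On the demand curve, the marginal buyer's willingness to pay at q = 130 is (1118 - 130)/4 = 247.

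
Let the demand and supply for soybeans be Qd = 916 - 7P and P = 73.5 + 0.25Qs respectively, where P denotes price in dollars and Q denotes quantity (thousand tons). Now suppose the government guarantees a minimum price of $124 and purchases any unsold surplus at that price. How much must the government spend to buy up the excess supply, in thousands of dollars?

Rearranging supply gives Qs = 4P - 294. Equilibrium: 916 - 7P = 4P - 294, so 1210 = 11P and P* = 110, Q* = 146.
The floor of 124 is above the equilibrium price 110, so it binds.
At P = 124: Qd = 916 - 7·124 = 48 and Qs = 4·124 - 294 = 202.
Surplus = Qs - Qd = 154.
Government expenditure = surplus × support price = 154 × 124 = 19096.

19096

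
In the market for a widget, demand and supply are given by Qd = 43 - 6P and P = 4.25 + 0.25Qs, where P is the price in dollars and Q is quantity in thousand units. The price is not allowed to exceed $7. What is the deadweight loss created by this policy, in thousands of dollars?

Rearranging supply gives Qs = 4P - 17. Without the control the market clears where 43 - 6P = 4P - 17, i.e. P* = 6 and Q* = 7.
Since 7 is above P* = 6, the ceiling does not bind and the free-market outcome prevails.
Since the control does not bind, no trades are prevented and deadweight loss is zero.

0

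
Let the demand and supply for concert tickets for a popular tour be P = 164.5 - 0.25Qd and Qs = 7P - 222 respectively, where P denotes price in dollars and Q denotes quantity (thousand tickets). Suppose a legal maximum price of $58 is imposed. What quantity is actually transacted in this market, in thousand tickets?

Rearranging demand gives Qd = 658 - 4P. In a free market, 658 - 4P = 7P - 222 gives the equilibrium P* = 80, Q* = 338.
Since 58 < 80, the ceiling is binding.
At P = 58: Qd = 658 - 4·58 = 426 and Qs = 7·58 - 222 = 184.
The quantity actually transacted is the short side, supply: 184.

184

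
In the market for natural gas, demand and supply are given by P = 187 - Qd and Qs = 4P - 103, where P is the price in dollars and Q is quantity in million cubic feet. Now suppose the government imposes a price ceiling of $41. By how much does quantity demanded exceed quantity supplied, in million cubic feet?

85

Rearranging demand gives Qd = 187 - P. Without the control the market clears where 187 - P = 4P - 103, i.e. P* = 58 and Q* = 129.
The ceiling of 41 is below the equilibrium price 58, so it binds.
At P = 41: Qd = 187 - 41 = 146 and Qs = 4·41 - 103 = 61.
Shortage = Qd - Qs = 146 - 61 = 85.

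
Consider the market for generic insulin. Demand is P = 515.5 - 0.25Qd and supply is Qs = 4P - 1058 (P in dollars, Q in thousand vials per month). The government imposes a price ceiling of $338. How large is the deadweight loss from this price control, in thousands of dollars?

Rearranging demand gives Qd = 2062 - 4P. In a free market, 2062 - 4P = 4P - 1058 gives the equilibrium P* = 390, Q* = 502.
Because the ceiling (338) lies below the market-clearing price, it is binding.
At P = 338: Qd = 2062 - 4·338 = 710 and Qs = 4·338 - 1058 = 294.
Quantity traded falls to 294. At Q = 294 the demand price is (2062 - 294)/4 = 442 and the supply price is (1058 + 294)/4 = 338.
Deadweight loss = ½ · (442 - 338) · (502 - 294) = ½ · 104 · 208 = 10816.

10816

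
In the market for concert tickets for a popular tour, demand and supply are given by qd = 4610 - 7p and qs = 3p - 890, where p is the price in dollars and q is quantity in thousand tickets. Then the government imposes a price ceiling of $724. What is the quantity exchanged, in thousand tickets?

760

Without the control the market clears where 4610 - 7p = 3p - 890, i.e. p* = 550 and q* = 760.
Since 724 is above p* = 550, the ceiling does not bind and the free-market outcome prevails.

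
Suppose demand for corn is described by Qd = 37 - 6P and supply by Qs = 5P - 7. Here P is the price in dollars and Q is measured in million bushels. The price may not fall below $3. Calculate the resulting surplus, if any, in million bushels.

0

Setting quantity demanded equal to quantity supplied, 37 - 6P = 5P - 7, gives P* = 4 and Q* = 13.
Since 3 is below P* = 4, the floor does not bind and the free-market outcome prevails.
Since the control does not bind, there is no surplus.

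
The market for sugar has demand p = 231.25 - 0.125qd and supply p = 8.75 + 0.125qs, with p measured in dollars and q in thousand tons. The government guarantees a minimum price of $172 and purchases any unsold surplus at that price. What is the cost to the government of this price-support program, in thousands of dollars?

Rearranging demand gives qd = 1850 - 8p; rearranging supply gives qs = 8p - 70. In a free market, 1850 - 8p = 8p - 70 gives the equilibrium p* = 120, q* = 890.
Since 172 > 120, the floor is binding.
At p = 172: qd = 1850 - 8·172 = 474 and qs = 8·172 - 70 = 1306.
Surplus = qs - qd = 832.
Government expenditure = surplus × support price = 832 × 172 = 143104.

143104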